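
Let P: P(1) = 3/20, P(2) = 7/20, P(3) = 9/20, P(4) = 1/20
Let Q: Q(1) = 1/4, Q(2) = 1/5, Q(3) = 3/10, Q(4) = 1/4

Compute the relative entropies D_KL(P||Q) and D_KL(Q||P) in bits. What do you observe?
D_KL(P||Q) = 0.3192 bits, D_KL(Q||P) = 0.4278 bits. The two directions give different values (D_KL(Q||P) exceeds D_KL(P||Q) by 0.1086 bits): KL divergence is asymmetric.

D_KL(P||Q) = Σ P(x) log₂(P(x)/Q(x))

Computing term by term:
  P(1)·log₂(P(1)/Q(1)) = (3/20)·log₂((3/20)/(1/4)) = -0.11054
  P(2)·log₂(P(2)/Q(2)) = (7/20)·log₂((7/20)/(1/5)) = 0.28257
  P(3)·log₂(P(3)/Q(3)) = (9/20)·log₂((9/20)/(3/10)) = 0.26323
  P(4)·log₂(P(4)/Q(4)) = (1/20)·log₂((1/20)/(1/4)) = -0.11610

D_KL(P||Q) = -0.11054 + 0.28257 + 0.26323 - 0.11610 = 0.31916 ≈ 0.3192 bits

D_KL(Q||P) = Σ Q(x) log₂(Q(x)/P(x))

Computing term by term:
  Q(1)·log₂(Q(1)/P(1)) = (1/4)·log₂((1/4)/(3/20)) = 0.18424
  Q(2)·log₂(Q(2)/P(2)) = (1/5)·log₂((1/5)/(7/20)) = -0.16147
  Q(3)·log₂(Q(3)/P(3)) = (3/10)·log₂((3/10)/(9/20)) = -0.17549
  Q(4)·log₂(Q(4)/P(4)) = (1/4)·log₂((1/4)/(1/20)) = 0.58048

D_KL(Q||P) = 0.18424 - 0.16147 - 0.17549 + 0.58048 = 0.42776 ≈ 0.4278 bits

These are NOT equal (difference: 0.1086 bits). KL divergence is asymmetric: D_KL(P||Q) ≠ D_KL(Q||P) in general.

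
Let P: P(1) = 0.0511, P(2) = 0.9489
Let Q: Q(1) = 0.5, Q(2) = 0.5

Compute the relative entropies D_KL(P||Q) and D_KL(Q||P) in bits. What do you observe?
D_KL(P||Q) = 0.7089 bits, D_KL(Q||P) = 1.1831 bits. The two directions give different values (D_KL(Q||P) exceeds D_KL(P||Q) by 0.4742 bits): KL divergence is asymmetric.

D_KL(P||Q) = Σ P(x) log₂(P(x)/Q(x))

Computing term by term:
  P(1)·log₂(P(1)/Q(1)) = 0.0511·log₂(0.0511/0.5) = -0.16815
  P(2)·log₂(P(2)/Q(2)) = 0.9489·log₂(0.9489/0.5) = 0.87709

D_KL(P||Q) = -0.16815 + 0.87709 = 0.70894 ≈ 0.7089 bits

D_KL(Q||P) = Σ Q(x) log₂(Q(x)/P(x))

Computing term by term:
  Q(1)·log₂(Q(1)/P(1)) = 0.5·log₂(0.5/0.0511) = 1.64527
  Q(2)·log₂(Q(2)/P(2)) = 0.5·log₂(0.5/0.9489) = -0.46216

D_KL(Q||P) = 1.64527 - 0.46216 = 1.18311 ≈ 1.1831 bits

These are NOT equal (difference: 0.4742 bits). KL divergence is asymmetric: D_KL(P||Q) ≠ D_KL(Q||P) in general.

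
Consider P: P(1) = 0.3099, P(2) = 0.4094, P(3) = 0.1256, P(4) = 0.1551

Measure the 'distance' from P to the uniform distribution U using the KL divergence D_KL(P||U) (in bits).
0.1558 bits

U(i) = 1/4 for all i

D_KL(P||U) = Σ P(x) log₂(P(x) / (1/4))
           = Σ P(x) log₂(P(x)) + log₂(4)
           = log₂(4) - H(P)

H(P) = -Σ P(x) log₂(P(x)):
  -P(1)·log₂(P(1)) = -(0.3099)·log₂(0.3099) = 0.52377
  -P(2)·log₂(P(2)) = -(0.4094)·log₂(0.4094) = 0.52748
  -P(3)·log₂(P(3)) = -(0.1256)·log₂(0.1256) = 0.37593
  -P(4)·log₂(P(4)) = -(0.1551)·log₂(0.1551) = 0.41702
H(P) = 0.52377 + 0.52748 + 0.37593 + 0.41702 = 1.84420 bits

log₂(4) = 2.00000 bits

D_KL(P||U) = 2.00000 - 1.84420 = 0.15580 ≈ 0.1558 bits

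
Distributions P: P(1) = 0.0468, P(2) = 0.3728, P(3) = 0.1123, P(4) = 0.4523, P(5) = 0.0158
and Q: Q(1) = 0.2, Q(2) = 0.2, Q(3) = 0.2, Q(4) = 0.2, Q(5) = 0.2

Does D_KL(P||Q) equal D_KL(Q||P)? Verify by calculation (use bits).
D_KL(P||Q) = 0.6180 bits, D_KL(Q||P) = 0.9029 bits. No — D_KL(P||Q) ≠ D_KL(Q||P) for this pair.

D_KL(P||Q) = Σ P(x) log₂(P(x)/Q(x))

Computing term by term:
  P(1)·log₂(P(1)/Q(1)) = 0.0468·log₂(0.0468/0.2) = -0.09807
  P(2)·log₂(P(2)/Q(2)) = 0.3728·log₂(0.3728/0.2) = 0.33492
  P(3)·log₂(P(3)/Q(3)) = 0.1123·log₂(0.1123/0.2) = -0.09351
  P(4)·log₂(P(4)/Q(4)) = 0.4523·log₂(0.4523/0.2) = 0.53248
  P(5)·log₂(P(5)/Q(5)) = 0.0158·log₂(0.0158/0.2) = -0.05786

D_KL(P||Q) = -0.09807 + 0.33492 - 0.09351 + 0.53248 - 0.05786 = 0.61796 ≈ 0.6180 bits

D_KL(Q||P) = Σ Q(x) log₂(Q(x)/P(x))

Computing term by term:
  Q(1)·log₂(Q(1)/P(1)) = 0.2·log₂(0.2/0.0468) = 0.41908
  Q(2)·log₂(Q(2)/P(2)) = 0.2·log₂(0.2/0.3728) = -0.17968
  Q(3)·log₂(Q(3)/P(3)) = 0.2·log₂(0.2/0.1123) = 0.16653
  Q(4)·log₂(Q(4)/P(4)) = 0.2·log₂(0.2/0.4523) = -0.23546
  Q(5)·log₂(Q(5)/P(5)) = 0.2·log₂(0.2/0.0158) = 0.73240

D_KL(Q||P) = 0.41908 - 0.17968 + 0.16653 - 0.23546 + 0.73240 = 0.90287 ≈ 0.9029 bits

These are NOT equal (difference: 0.2849 bits). KL divergence is asymmetric: D_KL(P||Q) ≠ D_KL(Q||P) in general.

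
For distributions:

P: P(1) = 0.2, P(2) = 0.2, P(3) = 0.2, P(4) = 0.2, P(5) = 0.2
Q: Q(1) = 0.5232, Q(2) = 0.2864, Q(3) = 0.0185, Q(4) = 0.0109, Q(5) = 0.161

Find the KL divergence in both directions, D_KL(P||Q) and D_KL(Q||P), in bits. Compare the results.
D_KL(P||Q) = 1.2079 bits, D_KL(Q||P) = 0.7146 bits. D_KL(P||Q) is larger than D_KL(Q||P) by 0.4933 bits; the two directions differ.

D_KL(P||Q) = Σ P(x) log₂(P(x)/Q(x))

Computing term by term:
  P(1)·log₂(P(1)/Q(1)) = 0.2·log₂(0.2/0.5232) = -0.27747
  P(2)·log₂(P(2)/Q(2)) = 0.2·log₂(0.2/0.2864) = -0.10361
  P(3)·log₂(P(3)/Q(3)) = 0.2·log₂(0.2/0.0185) = 0.68688
  P(4)·log₂(P(4)/Q(4)) = 0.2·log₂(0.2/0.0109) = 0.83952
  P(5)·log₂(P(5)/Q(5)) = 0.2·log₂(0.2/0.161) = 0.06259

D_KL(P||Q) = -0.27747 - 0.10361 + 0.68688 + 0.83952 + 0.06259 = 1.20791 ≈ 1.2079 bits

D_KL(Q||P) = Σ Q(x) log₂(Q(x)/P(x))

Computing term by term:
  Q(1)·log₂(Q(1)/P(1)) = 0.5232·log₂(0.5232/0.2) = 0.72587
  Q(2)·log₂(Q(2)/P(2)) = 0.2864·log₂(0.2864/0.2) = 0.14836
  Q(3)·log₂(Q(3)/P(3)) = 0.0185·log₂(0.0185/0.2) = -0.06354
  Q(4)·log₂(Q(4)/P(4)) = 0.0109·log₂(0.0109/0.2) = -0.04575
  Q(5)·log₂(Q(5)/P(5)) = 0.161·log₂(0.161/0.2) = -0.05038

D_KL(Q||P) = 0.72587 + 0.14836 - 0.06354 - 0.04575 - 0.05038 = 0.71456 ≈ 0.7146 bits

These are NOT equal (difference: 0.4933 bits). KL divergence is asymmetric: D_KL(P||Q) ≠ D_KL(Q||P) in general.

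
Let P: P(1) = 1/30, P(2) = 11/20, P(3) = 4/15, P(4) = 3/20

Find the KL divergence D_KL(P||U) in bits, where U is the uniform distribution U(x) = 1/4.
0.4430 bits

U(i) = 1/4 for all i

D_KL(P||U) = Σ P(x) log₂(P(x) / (1/4))
           = Σ P(x) log₂(P(x)) + log₂(4)
           = log₂(4) - H(P)

H(P) = -Σ P(x) log₂(P(x)):
  -P(1)·log₂(P(1)) = -(1/30)·log₂(1/30) = 0.16356
  -P(2)·log₂(P(2)) = -(11/20)·log₂(11/20) = 0.47437
  -P(3)·log₂(P(3)) = -(4/15)·log₂(4/15) = 0.50850
  -P(4)·log₂(P(4)) = -(3/20)·log₂(3/20) = 0.41054
H(P) = 0.16356 + 0.47437 + 0.50850 + 0.41054 = 1.55697 bits

log₂(4) = 2.00000 bits

D_KL(P||U) = 2.00000 - 1.55697 = 0.44303 ≈ 0.4430 bits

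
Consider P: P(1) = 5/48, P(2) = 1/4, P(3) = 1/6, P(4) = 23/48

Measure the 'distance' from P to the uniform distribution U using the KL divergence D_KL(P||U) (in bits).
0.2207 bits

U(i) = 1/4 for all i

D_KL(P||U) = Σ P(x) log₂(P(x) / (1/4))
           = Σ P(x) log₂(P(x)) + log₂(4)
           = log₂(4) - H(P)

H(P) = -Σ P(x) log₂(P(x)):
  -P(1)·log₂(P(1)) = -(5/48)·log₂(5/48) = 0.33990
  -P(2)·log₂(P(2)) = -(1/4)·log₂(1/4) = 0.50000
  -P(3)·log₂(P(3)) = -(1/6)·log₂(1/6) = 0.43083
  -P(4)·log₂(P(4)) = -(23/48)·log₂(23/48) = 0.50859
H(P) = 0.33990 + 0.50000 + 0.43083 + 0.50859 = 1.77932 bits

log₂(4) = 2.00000 bits

D_KL(P||U) = 2.00000 - 1.77932 = 0.22068 ≈ 0.2207 bits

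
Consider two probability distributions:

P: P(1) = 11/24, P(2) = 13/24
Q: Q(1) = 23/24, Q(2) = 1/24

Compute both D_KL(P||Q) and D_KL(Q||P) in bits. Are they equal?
D_KL(P||Q) = 1.5167 bits, D_KL(Q||P) = 0.8656 bits. No, they are not equal.

D_KL(P||Q) = Σ P(x) log₂(P(x)/Q(x))

Computing term by term:
  P(1)·log₂(P(1)/Q(1)) = (11/24)·log₂((11/24)/(23/24)) = -0.48773
  P(2)·log₂(P(2)/Q(2)) = (13/24)·log₂((13/24)/(1/24)) = 2.00440

D_KL(P||Q) = -0.48773 + 2.00440 = 1.51667 ≈ 1.5167 bits

D_KL(Q||P) = Σ Q(x) log₂(Q(x)/P(x))

Computing term by term:
  Q(1)·log₂(Q(1)/P(1)) = (23/24)·log₂((23/24)/(11/24)) = 1.01979
  Q(2)·log₂(Q(2)/P(2)) = (1/24)·log₂((1/24)/(13/24)) = -0.15418

D_KL(Q||P) = 1.01979 - 0.15418 = 0.86561 ≈ 0.8656 bits

These are NOT equal (difference: 0.6511 bits). KL divergence is asymmetric: D_KL(P||Q) ≠ D_KL(Q||P) in general.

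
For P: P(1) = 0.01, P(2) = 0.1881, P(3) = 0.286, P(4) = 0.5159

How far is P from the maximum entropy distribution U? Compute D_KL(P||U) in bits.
0.4711 bits

U(i) = 1/4 for all i

D_KL(P||U) = Σ P(x) log₂(P(x) / (1/4))
           = Σ P(x) log₂(P(x)) + log₂(4)
           = log₂(4) - H(P)

H(P) = -Σ P(x) log₂(P(x)):
  -P(1)·log₂(P(1)) = -(0.01)·log₂(0.01) = 0.06644
  -P(2)·log₂(P(2)) = -(0.1881)·log₂(0.1881) = 0.45340
  -P(3)·log₂(P(3)) = -(0.286)·log₂(0.286) = 0.51649
  -P(4)·log₂(P(4)) = -(0.5159)·log₂(0.5159) = 0.49260
H(P) = 0.06644 + 0.45340 + 0.51649 + 0.49260 = 1.52893 bits

log₂(4) = 2.00000 bits

D_KL(P||U) = 2.00000 - 1.52893 = 0.47107 ≈ 0.4711 bits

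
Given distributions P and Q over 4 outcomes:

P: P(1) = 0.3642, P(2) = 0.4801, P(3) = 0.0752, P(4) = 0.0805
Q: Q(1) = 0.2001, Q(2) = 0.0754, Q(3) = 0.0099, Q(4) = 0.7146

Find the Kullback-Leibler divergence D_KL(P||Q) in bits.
1.5633 bits

D_KL(P||Q) = Σ P(x) log₂(P(x)/Q(x))

Computing term by term:
  P(1)·log₂(P(1)/Q(1)) = 0.3642·log₂(0.3642/0.2001) = 0.31467
  P(2)·log₂(P(2)/Q(2)) = 0.4801·log₂(0.4801/0.0754) = 1.28220
  P(3)·log₂(P(3)/Q(3)) = 0.0752·log₂(0.0752/0.0099) = 0.21998
  P(4)·log₂(P(4)/Q(4)) = 0.0805·log₂(0.0805/0.7146) = -0.25358

D_KL(P||Q) = 0.31467 + 1.28220 + 0.21998 - 0.25358 = 1.56327 ≈ 1.5633 bits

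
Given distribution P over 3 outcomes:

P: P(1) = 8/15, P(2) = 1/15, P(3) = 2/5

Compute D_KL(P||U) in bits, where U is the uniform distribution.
0.3121 bits

U(i) = 1/3 for all i

D_KL(P||U) = Σ P(x) log₂(P(x) / (1/3))
           = Σ P(x) log₂(P(x)) + log₂(3)
           = log₂(3) - H(P)

H(P) = -Σ P(x) log₂(P(x)):
  -P(1)·log₂(P(1)) = -(8/15)·log₂(8/15) = 0.48367
  -P(2)·log₂(P(2)) = -(1/15)·log₂(1/15) = 0.26046
  -P(3)·log₂(P(3)) = -(2/5)·log₂(2/5) = 0.52877
H(P) = 0.48367 + 0.26046 + 0.52877 = 1.27290 bits

log₂(3) = 1.58496 bits

D_KL(P||U) = 1.58496 - 1.27290 = 0.31206 ≈ 0.3121 bits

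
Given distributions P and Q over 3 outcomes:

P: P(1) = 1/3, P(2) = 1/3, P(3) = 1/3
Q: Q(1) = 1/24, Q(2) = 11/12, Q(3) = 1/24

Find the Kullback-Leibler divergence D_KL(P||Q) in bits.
1.5135 bits

D_KL(P||Q) = Σ P(x) log₂(P(x)/Q(x))

Computing term by term:
  P(1)·log₂(P(1)/Q(1)) = (1/3)·log₂((1/3)/(1/24)) = 1.00000
  P(2)·log₂(P(2)/Q(2)) = (1/3)·log₂((1/3)/(11/12)) = -0.48648
  P(3)·log₂(P(3)/Q(3)) = (1/3)·log₂((1/3)/(1/24)) = 1.00000

D_KL(P||Q) = 1.00000 - 0.48648 + 1.00000 = 1.51352 ≈ 1.5135 bits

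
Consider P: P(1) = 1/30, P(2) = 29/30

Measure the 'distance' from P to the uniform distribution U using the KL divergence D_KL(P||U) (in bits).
0.7892 bits

U(i) = 1/2 for all i

D_KL(P||U) = Σ P(x) log₂(P(x) / (1/2))
           = Σ P(x) log₂(P(x)) + log₂(2)
           = log₂(2) - H(P)

H(P) = -Σ P(x) log₂(P(x)):
  -P(1)·log₂(P(1)) = -(1/30)·log₂(1/30) = 0.16356
  -P(2)·log₂(P(2)) = -(29/30)·log₂(29/30) = 0.04728
H(P) = 0.16356 + 0.04728 = 0.21084 bits

log₂(2) = 1.00000 bits

D_KL(P||U) = 1.00000 - 0.21084 = 0.78916 ≈ 0.7892 bits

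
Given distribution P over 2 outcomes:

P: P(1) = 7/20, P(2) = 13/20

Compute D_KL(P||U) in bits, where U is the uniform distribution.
0.0659 bits

U(i) = 1/2 for all i

D_KL(P||U) = Σ P(x) log₂(P(x) / (1/2))
           = Σ P(x) log₂(P(x)) + log₂(2)
           = log₂(2) - H(P)

H(P) = -Σ P(x) log₂(P(x)):
  -P(1)·log₂(P(1)) = -(7/20)·log₂(7/20) = 0.53010
  -P(2)·log₂(P(2)) = -(13/20)·log₂(13/20) = 0.40397
H(P) = 0.53010 + 0.40397 = 0.93407 bits

log₂(2) = 1.00000 bits

D_KL(P||U) = 1.00000 - 0.93407 = 0.06593 ≈ 0.0659 bits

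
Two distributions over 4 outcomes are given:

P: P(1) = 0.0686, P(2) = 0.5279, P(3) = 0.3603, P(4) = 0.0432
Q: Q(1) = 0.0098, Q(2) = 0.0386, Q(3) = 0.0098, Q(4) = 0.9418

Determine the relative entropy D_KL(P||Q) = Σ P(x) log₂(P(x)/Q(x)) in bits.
3.8662 bits

D_KL(P||Q) = Σ P(x) log₂(P(x)/Q(x))

Computing term by term:
  P(1)·log₂(P(1)/Q(1)) = 0.0686·log₂(0.0686/0.0098) = 0.19258
  P(2)·log₂(P(2)/Q(2)) = 0.5279·log₂(0.5279/0.0386) = 1.99208
  P(3)·log₂(P(3)/Q(3)) = 0.3603·log₂(0.3603/0.0098) = 1.87366
  P(4)·log₂(P(4)/Q(4)) = 0.0432·log₂(0.0432/0.9418) = -0.19208

D_KL(P||Q) = 0.19258 + 1.99208 + 1.87366 - 0.19208 = 3.86624 ≈ 3.8662 bits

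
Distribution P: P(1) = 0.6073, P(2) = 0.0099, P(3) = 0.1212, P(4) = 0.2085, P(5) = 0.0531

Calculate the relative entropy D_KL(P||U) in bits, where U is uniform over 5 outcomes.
0.7536 bits

U(i) = 1/5 for all i

D_KL(P||U) = Σ P(x) log₂(P(x) / (1/5))
           = Σ P(x) log₂(P(x)) + log₂(5)
           = log₂(5) - H(P)

H(P) = -Σ P(x) log₂(P(x)):
  -P(1)·log₂(P(1)) = -(0.6073)·log₂(0.6073) = 0.43696
  -P(2)·log₂(P(2)) = -(0.0099)·log₂(0.0099) = 0.06592
  -P(3)·log₂(P(3)) = -(0.1212)·log₂(0.1212) = 0.36900
  -P(4)·log₂(P(4)) = -(0.2085)·log₂(0.2085) = 0.47160
  -P(5)·log₂(P(5)) = -(0.0531)·log₂(0.0531) = 0.22489
H(P) = 0.43696 + 0.06592 + 0.36900 + 0.47160 + 0.22489 = 1.56837 bits

log₂(5) = 2.32193 bits

D_KL(P||U) = 2.32193 - 1.56837 = 0.75356 ≈ 0.7536 bits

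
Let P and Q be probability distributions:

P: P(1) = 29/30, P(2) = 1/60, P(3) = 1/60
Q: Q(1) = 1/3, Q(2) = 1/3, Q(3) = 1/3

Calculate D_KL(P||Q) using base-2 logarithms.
1.3408 bits

D_KL(P||Q) = Σ P(x) log₂(P(x)/Q(x))

Computing term by term:
  P(1)·log₂(P(1)/Q(1)) = (29/30)·log₂((29/30)/(1/3)) = 1.48485
  P(2)·log₂(P(2)/Q(2)) = (1/60)·log₂((1/60)/(1/3)) = -0.07203
  P(3)·log₂(P(3)/Q(3)) = (1/60)·log₂((1/60)/(1/3)) = -0.07203

D_KL(P||Q) = 1.48485 - 0.07203 - 0.07203 = 1.34079 ≈ 1.3408 bits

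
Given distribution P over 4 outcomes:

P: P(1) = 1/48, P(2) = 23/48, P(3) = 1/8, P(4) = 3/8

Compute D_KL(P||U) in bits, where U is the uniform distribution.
0.4694 bits

U(i) = 1/4 for all i

D_KL(P||U) = Σ P(x) log₂(P(x) / (1/4))
           = Σ P(x) log₂(P(x)) + log₂(4)
           = log₂(4) - H(P)

H(P) = -Σ P(x) log₂(P(x)):
  -P(1)·log₂(P(1)) = -(1/48)·log₂(1/48) = 0.11635
  -P(2)·log₂(P(2)) = -(23/48)·log₂(23/48) = 0.50859
  -P(3)·log₂(P(3)) = -(1/8)·log₂(1/8) = 0.37500
  -P(4)·log₂(P(4)) = -(3/8)·log₂(3/8) = 0.53064
H(P) = 0.11635 + 0.50859 + 0.37500 + 0.53064 = 1.53058 bits

log₂(4) = 2.00000 bits

D_KL(P||U) = 2.00000 - 1.53058 = 0.46942 ≈ 0.4694 bits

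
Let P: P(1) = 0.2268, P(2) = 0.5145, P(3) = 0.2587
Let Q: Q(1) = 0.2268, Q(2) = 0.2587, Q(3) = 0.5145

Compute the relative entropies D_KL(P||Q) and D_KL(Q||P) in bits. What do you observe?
D_KL(P||Q) = 0.2537 bits, D_KL(Q||P) = 0.2537 bits. The two directions give the same value here, because Q is a self-inverse relabeling of P; in general KL divergence is asymmetric.

D_KL(P||Q) = Σ P(x) log₂(P(x)/Q(x))

Computing term by term:
  P(1)·log₂(P(1)/Q(1)) = 0.2268·log₂(0.2268/0.2268) = 0.00000
  P(2)·log₂(P(2)/Q(2)) = 0.5145·log₂(0.5145/0.2587) = 0.51033
  P(3)·log₂(P(3)/Q(3)) = 0.2587·log₂(0.2587/0.5145) = -0.25660

D_KL(P||Q) = 0.00000 + 0.51033 - 0.25660 = 0.25373 ≈ 0.2537 bits

D_KL(Q||P) = Σ Q(x) log₂(Q(x)/P(x))

Computing term by term:
  Q(1)·log₂(Q(1)/P(1)) = 0.2268·log₂(0.2268/0.2268) = 0.00000
  Q(2)·log₂(Q(2)/P(2)) = 0.2587·log₂(0.2587/0.5145) = -0.25660
  Q(3)·log₂(Q(3)/P(3)) = 0.5145·log₂(0.5145/0.2587) = 0.51033

D_KL(Q||P) = 0.00000 - 0.25660 + 0.51033 = 0.25373 ≈ 0.2537 bits

These ARE equal here. Q is P with outcomes relabeled (Q(2) = P(3), Q(3) = P(2)) by a relabeling that is its own inverse, so the two sums contain exactly the same terms in a different order. This is a special case — KL divergence is not symmetric in general: D_KL(P||Q) ≠ D_KL(Q||P) for most P, Q.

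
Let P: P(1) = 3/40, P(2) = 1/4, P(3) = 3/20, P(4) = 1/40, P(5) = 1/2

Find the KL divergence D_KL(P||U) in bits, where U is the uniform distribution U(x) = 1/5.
0.4981 bits

U(i) = 1/5 for all i

D_KL(P||U) = Σ P(x) log₂(P(x) / (1/5))
           = Σ P(x) log₂(P(x)) + log₂(5)
           = log₂(5) - H(P)

H(P) = -Σ P(x) log₂(P(x)):
  -P(1)·log₂(P(1)) = -(3/40)·log₂(3/40) = 0.28027
  -P(2)·log₂(P(2)) = -(1/4)·log₂(1/4) = 0.50000
  -P(3)·log₂(P(3)) = -(3/20)·log₂(3/20) = 0.41054
  -P(4)·log₂(P(4)) = -(1/40)·log₂(1/40) = 0.13305
  -P(5)·log₂(P(5)) = -(1/2)·log₂(1/2) = 0.50000
H(P) = 0.28027 + 0.50000 + 0.41054 + 0.13305 + 0.50000 = 1.82386 bits

log₂(5) = 2.32193 bits

D_KL(P||U) = 2.32193 - 1.82386 = 0.49807 ≈ 0.4981 bits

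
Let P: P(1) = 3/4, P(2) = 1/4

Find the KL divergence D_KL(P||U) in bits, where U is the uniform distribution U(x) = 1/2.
0.1887 bits

U(i) = 1/2 for all i

D_KL(P||U) = Σ P(x) log₂(P(x) / (1/2))
           = Σ P(x) log₂(P(x)) + log₂(2)
           = log₂(2) - H(P)

H(P) = -Σ P(x) log₂(P(x)):
  -P(1)·log₂(P(1)) = -(3/4)·log₂(3/4) = 0.31128
  -P(2)·log₂(P(2)) = -(1/4)·log₂(1/4) = 0.50000
H(P) = 0.31128 + 0.50000 = 0.81128 bits

log₂(2) = 1.00000 bits

D_KL(P||U) = 1.00000 - 0.81128 = 0.18872 ≈ 0.1887 bits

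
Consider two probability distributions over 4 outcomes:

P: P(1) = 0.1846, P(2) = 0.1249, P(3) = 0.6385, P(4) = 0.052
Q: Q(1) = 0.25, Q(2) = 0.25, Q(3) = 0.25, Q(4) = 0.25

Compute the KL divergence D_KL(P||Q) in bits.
0.5401 bits

D_KL(P||Q) = Σ P(x) log₂(P(x)/Q(x))

Computing term by term:
  P(1)·log₂(P(1)/Q(1)) = 0.1846·log₂(0.1846/0.25) = -0.08077
  P(2)·log₂(P(2)/Q(2)) = 0.1249·log₂(0.1249/0.25) = -0.12504
  P(3)·log₂(P(3)/Q(3)) = 0.6385·log₂(0.6385/0.25) = 0.86374
  P(4)·log₂(P(4)/Q(4)) = 0.052·log₂(0.052/0.25) = -0.11780

D_KL(P||Q) = -0.08077 - 0.12504 + 0.86374 - 0.11780 = 0.54013 ≈ 0.5401 bits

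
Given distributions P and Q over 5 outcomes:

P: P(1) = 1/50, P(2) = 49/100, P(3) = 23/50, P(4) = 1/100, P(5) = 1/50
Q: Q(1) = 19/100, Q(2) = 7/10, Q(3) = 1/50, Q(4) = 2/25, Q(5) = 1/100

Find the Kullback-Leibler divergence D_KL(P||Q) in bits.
1.7537 bits

D_KL(P||Q) = Σ P(x) log₂(P(x)/Q(x))

Computing term by term:
  P(1)·log₂(P(1)/Q(1)) = (1/50)·log₂((1/50)/(19/100)) = -0.06496
  P(2)·log₂(P(2)/Q(2)) = (49/100)·log₂((49/100)/(7/10)) = -0.25214
  P(3)·log₂(P(3)/Q(3)) = (23/50)·log₂((23/50)/(1/50)) = 2.08084
  P(4)·log₂(P(4)/Q(4)) = (1/100)·log₂((1/100)/(2/25)) = -0.03000
  P(5)·log₂(P(5)/Q(5)) = (1/50)·log₂((1/50)/(1/100)) = 0.02000

D_KL(P||Q) = -0.06496 - 0.25214 + 2.08084 - 0.03000 + 0.02000 = 1.75374 ≈ 1.7537 bits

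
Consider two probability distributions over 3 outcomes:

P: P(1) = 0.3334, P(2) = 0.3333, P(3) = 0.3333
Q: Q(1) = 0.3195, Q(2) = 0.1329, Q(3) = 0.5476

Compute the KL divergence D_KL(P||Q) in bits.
0.2239 bits

D_KL(P||Q) = Σ P(x) log₂(P(x)/Q(x))

Computing term by term:
  P(1)·log₂(P(1)/Q(1)) = 0.3334·log₂(0.3334/0.3195) = 0.02048
  P(2)·log₂(P(2)/Q(2)) = 0.3333·log₂(0.3333/0.1329) = 0.44212
  P(3)·log₂(P(3)/Q(3)) = 0.3333·log₂(0.3333/0.5476) = -0.23874

D_KL(P||Q) = 0.02048 + 0.44212 - 0.23874 = 0.22386 ≈ 0.2239 bits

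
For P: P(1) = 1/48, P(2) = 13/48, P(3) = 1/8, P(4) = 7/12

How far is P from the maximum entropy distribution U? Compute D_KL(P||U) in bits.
0.5447 bits

U(i) = 1/4 for all i

D_KL(P||U) = Σ P(x) log₂(P(x) / (1/4))
           = Σ P(x) log₂(P(x)) + log₂(4)
           = log₂(4) - H(P)

H(P) = -Σ P(x) log₂(P(x)):
  -P(1)·log₂(P(1)) = -(1/48)·log₂(1/48) = 0.11635
  -P(2)·log₂(P(2)) = -(13/48)·log₂(13/48) = 0.51039
  -P(3)·log₂(P(3)) = -(1/8)·log₂(1/8) = 0.37500
  -P(4)·log₂(P(4)) = -(7/12)·log₂(7/12) = 0.45360
H(P) = 0.11635 + 0.51039 + 0.37500 + 0.45360 = 1.45534 bits

log₂(4) = 2.00000 bits

D_KL(P||U) = 2.00000 - 1.45534 = 0.54466 ≈ 0.5447 bits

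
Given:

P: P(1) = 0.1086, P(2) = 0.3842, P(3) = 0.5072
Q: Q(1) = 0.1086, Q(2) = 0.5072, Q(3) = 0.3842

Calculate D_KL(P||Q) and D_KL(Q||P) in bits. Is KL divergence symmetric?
D_KL(P||Q) = 0.0493 bits, D_KL(Q||P) = 0.0493 bits. The two values coincide for this particular pair, but no — KL divergence is not symmetric in general.

D_KL(P||Q) = Σ P(x) log₂(P(x)/Q(x))

Computing term by term:
  P(1)·log₂(P(1)/Q(1)) = 0.1086·log₂(0.1086/0.1086) = 0.00000
  P(2)·log₂(P(2)/Q(2)) = 0.3842·log₂(0.3842/0.5072) = -0.15395
  P(3)·log₂(P(3)/Q(3)) = 0.5072·log₂(0.5072/0.3842) = 0.20323

D_KL(P||Q) = 0.00000 - 0.15395 + 0.20323 = 0.04928 ≈ 0.0493 bits

D_KL(Q||P) = Σ Q(x) log₂(Q(x)/P(x))

Computing term by term:
  Q(1)·log₂(Q(1)/P(1)) = 0.1086·log₂(0.1086/0.1086) = 0.00000
  Q(2)·log₂(Q(2)/P(2)) = 0.5072·log₂(0.5072/0.3842) = 0.20323
  Q(3)·log₂(Q(3)/P(3)) = 0.3842·log₂(0.3842/0.5072) = -0.15395

D_KL(Q||P) = 0.00000 + 0.20323 - 0.15395 = 0.04928 ≈ 0.0493 bits

These ARE equal here. Q is P with outcomes relabeled (Q(2) = P(3), Q(3) = P(2)) by a relabeling that is its own inverse, so the two sums contain exactly the same terms in a different order. This is a special case — KL divergence is not symmetric in general: D_KL(P||Q) ≠ D_KL(Q||P) for most P, Q.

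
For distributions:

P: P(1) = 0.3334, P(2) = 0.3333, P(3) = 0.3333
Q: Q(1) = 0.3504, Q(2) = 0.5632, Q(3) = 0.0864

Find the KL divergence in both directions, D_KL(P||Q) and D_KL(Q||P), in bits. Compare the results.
D_KL(P||Q) = 0.3730 bits, D_KL(Q||P) = 0.2831 bits. D_KL(P||Q) is larger than D_KL(Q||P) by 0.0899 bits; the two directions differ.

D_KL(P||Q) = Σ P(x) log₂(P(x)/Q(x))

Computing term by term:
  P(1)·log₂(P(1)/Q(1)) = 0.3334·log₂(0.3334/0.3504) = -0.02392
  P(2)·log₂(P(2)/Q(2)) = 0.3333·log₂(0.3333/0.5632) = -0.25225
  P(3)·log₂(P(3)/Q(3)) = 0.3333·log₂(0.3333/0.0864) = 0.64917

D_KL(P||Q) = -0.02392 - 0.25225 + 0.64917 = 0.37300 ≈ 0.3730 bits

D_KL(Q||P) = Σ Q(x) log₂(Q(x)/P(x))

Computing term by term:
  Q(1)·log₂(Q(1)/P(1)) = 0.3504·log₂(0.3504/0.3334) = 0.02514
  Q(2)·log₂(Q(2)/P(2)) = 0.5632·log₂(0.5632/0.3333) = 0.42624
  Q(3)·log₂(Q(3)/P(3)) = 0.0864·log₂(0.0864/0.3333) = -0.16828

D_KL(Q||P) = 0.02514 + 0.42624 - 0.16828 = 0.28310 ≈ 0.2831 bits

These are NOT equal (difference: 0.0899 bits). KL divergence is asymmetric: D_KL(P||Q) ≠ D_KL(Q||P) in general.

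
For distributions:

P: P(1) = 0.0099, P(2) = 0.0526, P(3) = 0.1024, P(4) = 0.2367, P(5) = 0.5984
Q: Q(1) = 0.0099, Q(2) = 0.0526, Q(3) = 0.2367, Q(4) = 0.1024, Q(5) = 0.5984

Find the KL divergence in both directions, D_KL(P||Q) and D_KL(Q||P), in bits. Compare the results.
D_KL(P||Q) = 0.1623 bits, D_KL(Q||P) = 0.1623 bits. The two directions give exactly the same value for this pair.

D_KL(P||Q) = Σ P(x) log₂(P(x)/Q(x))

Computing term by term:
  P(1)·log₂(P(1)/Q(1)) = 0.0099·log₂(0.0099/0.0099) = 0.00000
  P(2)·log₂(P(2)/Q(2)) = 0.0526·log₂(0.0526/0.0526) = 0.00000
  P(3)·log₂(P(3)/Q(3)) = 0.1024·log₂(0.1024/0.2367) = -0.12379
  P(4)·log₂(P(4)/Q(4)) = 0.2367·log₂(0.2367/0.1024) = 0.28613
  P(5)·log₂(P(5)/Q(5)) = 0.5984·log₂(0.5984/0.5984) = 0.00000

D_KL(P||Q) = 0.00000 + 0.00000 - 0.12379 + 0.28613 + 0.00000 = 0.16234 ≈ 0.1623 bits

D_KL(Q||P) = Σ Q(x) log₂(Q(x)/P(x))

Computing term by term:
  Q(1)·log₂(Q(1)/P(1)) = 0.0099·log₂(0.0099/0.0099) = 0.00000
  Q(2)·log₂(Q(2)/P(2)) = 0.0526·log₂(0.0526/0.0526) = 0.00000
  Q(3)·log₂(Q(3)/P(3)) = 0.2367·log₂(0.2367/0.1024) = 0.28613
  Q(4)·log₂(Q(4)/P(4)) = 0.1024·log₂(0.1024/0.2367) = -0.12379
  Q(5)·log₂(Q(5)/P(5)) = 0.5984·log₂(0.5984/0.5984) = 0.00000

D_KL(Q||P) = 0.00000 + 0.00000 + 0.28613 - 0.12379 + 0.00000 = 0.16234 ≈ 0.1623 bits

These ARE equal here. Q is P with outcomes relabeled (Q(3) = P(4), Q(4) = P(3)) by a relabeling that is its own inverse, so the two sums contain exactly the same terms in a different order. This is a special case — KL divergence is not symmetric in general: D_KL(P||Q) ≠ D_KL(Q||P) for most P, Q.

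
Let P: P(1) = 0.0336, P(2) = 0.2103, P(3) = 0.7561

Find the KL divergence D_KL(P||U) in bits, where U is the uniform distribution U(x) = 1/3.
0.6424 bits

U(i) = 1/3 for all i

D_KL(P||U) = Σ P(x) log₂(P(x) / (1/3))
           = Σ P(x) log₂(P(x)) + log₂(3)
           = log₂(3) - H(P)

H(P) = -Σ P(x) log₂(P(x)):
  -P(1)·log₂(P(1)) = -(0.0336)·log₂(0.0336) = 0.16449
  -P(2)·log₂(P(2)) = -(0.2103)·log₂(0.2103) = 0.47307
  -P(3)·log₂(P(3)) = -(0.7561)·log₂(0.7561) = 0.30497
H(P) = 0.16449 + 0.47307 + 0.30497 = 0.94253 bits

log₂(3) = 1.58496 bits

D_KL(P||U) = 1.58496 - 0.94253 = 0.64243 ≈ 0.6424 bits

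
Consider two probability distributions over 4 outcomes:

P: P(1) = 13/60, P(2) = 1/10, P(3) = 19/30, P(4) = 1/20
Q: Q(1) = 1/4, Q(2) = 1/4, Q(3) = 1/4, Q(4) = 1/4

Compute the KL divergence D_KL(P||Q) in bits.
0.5563 bits

D_KL(P||Q) = Σ P(x) log₂(P(x)/Q(x))

Computing term by term:
  P(1)·log₂(P(1)/Q(1)) = (13/60)·log₂((13/60)/(1/4)) = -0.04473
  P(2)·log₂(P(2)/Q(2)) = (1/10)·log₂((1/10)/(1/4)) = -0.13219
  P(3)·log₂(P(3)/Q(3)) = (19/30)·log₂((19/30)/(1/4)) = 0.84932
  P(4)·log₂(P(4)/Q(4)) = (1/20)·log₂((1/20)/(1/4)) = -0.11610

D_KL(P||Q) = -0.04473 - 0.13219 + 0.84932 - 0.11610 = 0.55630 ≈ 0.5563 bits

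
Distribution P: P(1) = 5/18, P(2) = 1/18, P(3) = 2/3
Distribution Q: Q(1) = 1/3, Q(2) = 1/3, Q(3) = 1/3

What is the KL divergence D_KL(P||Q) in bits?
0.4500 bits

D_KL(P||Q) = Σ P(x) log₂(P(x)/Q(x))

Computing term by term:
  P(1)·log₂(P(1)/Q(1)) = (5/18)·log₂((5/18)/(1/3)) = -0.07307
  P(2)·log₂(P(2)/Q(2)) = (1/18)·log₂((1/18)/(1/3)) = -0.14361
  P(3)·log₂(P(3)/Q(3)) = (2/3)·log₂((2/3)/(1/3)) = 0.66667

D_KL(P||Q) = -0.07307 - 0.14361 + 0.66667 = 0.44999 ≈ 0.4500 bits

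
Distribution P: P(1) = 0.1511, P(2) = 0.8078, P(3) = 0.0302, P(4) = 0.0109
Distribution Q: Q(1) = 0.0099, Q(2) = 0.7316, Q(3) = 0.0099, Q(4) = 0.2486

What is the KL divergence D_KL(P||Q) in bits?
0.7090 bits

D_KL(P||Q) = Σ P(x) log₂(P(x)/Q(x))

Computing term by term:
  P(1)·log₂(P(1)/Q(1)) = 0.1511·log₂(0.1511/0.0099) = 0.59411
  P(2)·log₂(P(2)/Q(2)) = 0.8078·log₂(0.8078/0.7316) = 0.11547
  P(3)·log₂(P(3)/Q(3)) = 0.0302·log₂(0.0302/0.0099) = 0.04859
  P(4)·log₂(P(4)/Q(4)) = 0.0109·log₂(0.0109/0.2486) = -0.04917

D_KL(P||Q) = 0.59411 + 0.11547 + 0.04859 - 0.04917 = 0.70900 ≈ 0.7090 bits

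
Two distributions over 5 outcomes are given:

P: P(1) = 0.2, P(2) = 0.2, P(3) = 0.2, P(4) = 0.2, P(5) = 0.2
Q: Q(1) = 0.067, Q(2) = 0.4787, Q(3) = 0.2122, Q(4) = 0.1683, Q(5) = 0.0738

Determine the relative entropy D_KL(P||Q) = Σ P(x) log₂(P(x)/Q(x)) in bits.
0.3841 bits

D_KL(P||Q) = Σ P(x) log₂(P(x)/Q(x))

Computing term by term:
  P(1)·log₂(P(1)/Q(1)) = 0.2·log₂(0.2/0.067) = 0.31555
  P(2)·log₂(P(2)/Q(2)) = 0.2·log₂(0.2/0.4787) = -0.25182
  P(3)·log₂(P(3)/Q(3)) = 0.2·log₂(0.2/0.2122) = -0.01708
  P(4)·log₂(P(4)/Q(4)) = 0.2·log₂(0.2/0.1683) = 0.04979
  P(5)·log₂(P(5)/Q(5)) = 0.2·log₂(0.2/0.0738) = 0.28766

D_KL(P||Q) = 0.31555 - 0.25182 - 0.01708 + 0.04979 + 0.28766 = 0.38410 ≈ 0.3841 bits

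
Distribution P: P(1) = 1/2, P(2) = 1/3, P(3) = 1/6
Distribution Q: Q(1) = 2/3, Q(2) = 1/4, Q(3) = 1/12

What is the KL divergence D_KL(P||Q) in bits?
0.0975 bits

D_KL(P||Q) = Σ P(x) log₂(P(x)/Q(x))

Computing term by term:
  P(1)·log₂(P(1)/Q(1)) = (1/2)·log₂((1/2)/(2/3)) = -0.20752
  P(2)·log₂(P(2)/Q(2)) = (1/3)·log₂((1/3)/(1/4)) = 0.13835
  P(3)·log₂(P(3)/Q(3)) = (1/6)·log₂((1/6)/(1/12)) = 0.16667

D_KL(P||Q) = -0.20752 + 0.13835 + 0.16667 = 0.09750 ≈ 0.0975 bits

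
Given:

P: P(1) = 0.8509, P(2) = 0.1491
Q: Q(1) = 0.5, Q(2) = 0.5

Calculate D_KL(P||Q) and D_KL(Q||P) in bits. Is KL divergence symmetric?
D_KL(P||Q) = 0.3924 bits, D_KL(Q||P) = 0.4893 bits. No, KL divergence is not symmetric.

D_KL(P||Q) = Σ P(x) log₂(P(x)/Q(x))

Computing term by term:
  P(1)·log₂(P(1)/Q(1)) = 0.8509·log₂(0.8509/0.5) = 0.65269
  P(2)·log₂(P(2)/Q(2)) = 0.1491·log₂(0.1491/0.5) = -0.26028

D_KL(P||Q) = 0.65269 - 0.26028 = 0.39241 ≈ 0.3924 bits

D_KL(Q||P) = Σ Q(x) log₂(Q(x)/P(x))

Computing term by term:
  Q(1)·log₂(Q(1)/P(1)) = 0.5·log₂(0.5/0.8509) = -0.38353
  Q(2)·log₂(Q(2)/P(2)) = 0.5·log₂(0.5/0.1491) = 0.87282

D_KL(Q||P) = -0.38353 + 0.87282 = 0.48929 ≈ 0.4893 bits

These are NOT equal (difference: 0.0969 bits). KL divergence is asymmetric: D_KL(P||Q) ≠ D_KL(Q||P) in general.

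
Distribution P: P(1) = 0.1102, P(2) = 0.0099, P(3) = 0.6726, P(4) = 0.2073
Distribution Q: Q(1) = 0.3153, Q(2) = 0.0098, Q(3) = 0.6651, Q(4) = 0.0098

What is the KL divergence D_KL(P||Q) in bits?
0.7566 bits

D_KL(P||Q) = Σ P(x) log₂(P(x)/Q(x))

Computing term by term:
  P(1)·log₂(P(1)/Q(1)) = 0.1102·log₂(0.1102/0.3153) = -0.16713
  P(2)·log₂(P(2)/Q(2)) = 0.0099·log₂(0.0099/0.0098) = 0.00015
  P(3)·log₂(P(3)/Q(3)) = 0.6726·log₂(0.6726/0.6651) = 0.01088
  P(4)·log₂(P(4)/Q(4)) = 0.2073·log₂(0.2073/0.0098) = 0.91270

D_KL(P||Q) = -0.16713 + 0.00015 + 0.01088 + 0.91270 = 0.75660 ≈ 0.7566 bits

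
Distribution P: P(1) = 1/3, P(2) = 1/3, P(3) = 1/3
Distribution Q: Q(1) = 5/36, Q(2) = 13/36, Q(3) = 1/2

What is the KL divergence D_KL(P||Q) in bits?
0.1875 bits

D_KL(P||Q) = Σ P(x) log₂(P(x)/Q(x))

Computing term by term:
  P(1)·log₂(P(1)/Q(1)) = (1/3)·log₂((1/3)/(5/36)) = 0.42101
  P(2)·log₂(P(2)/Q(2)) = (1/3)·log₂((1/3)/(13/36)) = -0.03849
  P(3)·log₂(P(3)/Q(3)) = (1/3)·log₂((1/3)/(1/2)) = -0.19499

D_KL(P||Q) = 0.42101 - 0.03849 - 0.19499 = 0.18753 ≈ 0.1875 bits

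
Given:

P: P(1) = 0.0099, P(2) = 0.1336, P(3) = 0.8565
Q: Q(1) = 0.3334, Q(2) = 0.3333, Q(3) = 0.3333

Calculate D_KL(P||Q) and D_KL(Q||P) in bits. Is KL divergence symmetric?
D_KL(P||Q) = 0.9398 bits, D_KL(Q||P) = 1.6773 bits. No, KL divergence is not symmetric.

D_KL(P||Q) = Σ P(x) log₂(P(x)/Q(x))

Computing term by term:
  P(1)·log₂(P(1)/Q(1)) = 0.0099·log₂(0.0099/0.3334) = -0.05023
  P(2)·log₂(P(2)/Q(2)) = 0.1336·log₂(0.1336/0.3333) = -0.17621
  P(3)·log₂(P(3)/Q(3)) = 0.8565·log₂(0.8565/0.3333) = 1.16624

D_KL(P||Q) = -0.05023 - 0.17621 + 1.16624 = 0.93980 ≈ 0.9398 bits

D_KL(Q||P) = Σ Q(x) log₂(Q(x)/P(x))

Computing term by term:
  Q(1)·log₂(Q(1)/P(1)) = 0.3334·log₂(0.3334/0.0099) = 1.69157
  Q(2)·log₂(Q(2)/P(2)) = 0.3333·log₂(0.3333/0.1336) = 0.43959
  Q(3)·log₂(Q(3)/P(3)) = 0.3333·log₂(0.3333/0.8565) = -0.45383

D_KL(Q||P) = 1.69157 + 0.43959 - 0.45383 = 1.67733 ≈ 1.6773 bits

These are NOT equal (difference: 0.7375 bits). KL divergence is asymmetric: D_KL(P||Q) ≠ D_KL(Q||P) in general.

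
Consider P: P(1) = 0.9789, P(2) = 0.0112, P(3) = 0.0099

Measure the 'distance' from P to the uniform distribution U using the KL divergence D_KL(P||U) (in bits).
1.4163 bits

U(i) = 1/3 for all i

D_KL(P||U) = Σ P(x) log₂(P(x) / (1/3))
           = Σ P(x) log₂(P(x)) + log₂(3)
           = log₂(3) - H(P)

H(P) = -Σ P(x) log₂(P(x)):
  -P(1)·log₂(P(1)) = -(0.9789)·log₂(0.9789) = 0.03012
  -P(2)·log₂(P(2)) = -(0.0112)·log₂(0.0112) = 0.07258
  -P(3)·log₂(P(3)) = -(0.0099)·log₂(0.0099) = 0.06592
H(P) = 0.03012 + 0.07258 + 0.06592 = 0.16862 bits

log₂(3) = 1.58496 bits

D_KL(P||U) = 1.58496 - 0.16862 = 1.41634 ≈ 1.4163 bits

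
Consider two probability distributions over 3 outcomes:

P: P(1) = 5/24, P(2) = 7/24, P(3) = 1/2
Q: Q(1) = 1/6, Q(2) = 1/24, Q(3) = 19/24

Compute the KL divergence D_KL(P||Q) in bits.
0.5544 bits

D_KL(P||Q) = Σ P(x) log₂(P(x)/Q(x))

Computing term by term:
  P(1)·log₂(P(1)/Q(1)) = (5/24)·log₂((5/24)/(1/6)) = 0.06707
  P(2)·log₂(P(2)/Q(2)) = (7/24)·log₂((7/24)/(1/24)) = 0.81881
  P(3)·log₂(P(3)/Q(3)) = (1/2)·log₂((1/2)/(19/24)) = -0.33148

D_KL(P||Q) = 0.06707 + 0.81881 - 0.33148 = 0.55440 ≈ 0.5544 bits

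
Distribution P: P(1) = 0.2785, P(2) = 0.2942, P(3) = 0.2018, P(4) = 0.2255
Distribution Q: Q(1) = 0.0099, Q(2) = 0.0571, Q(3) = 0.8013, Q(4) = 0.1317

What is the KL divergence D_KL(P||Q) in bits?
1.8101 bits

D_KL(P||Q) = Σ P(x) log₂(P(x)/Q(x))

Computing term by term:
  P(1)·log₂(P(1)/Q(1)) = 0.2785·log₂(0.2785/0.0099) = 1.34073
  P(2)·log₂(P(2)/Q(2)) = 0.2942·log₂(0.2942/0.0571) = 0.69585
  P(3)·log₂(P(3)/Q(3)) = 0.2018·log₂(0.2018/0.8013) = -0.40146
  P(4)·log₂(P(4)/Q(4)) = 0.2255·log₂(0.2255/0.1317) = 0.17496

D_KL(P||Q) = 1.34073 + 0.69585 - 0.40146 + 0.17496 = 1.81008 ≈ 1.8101 bits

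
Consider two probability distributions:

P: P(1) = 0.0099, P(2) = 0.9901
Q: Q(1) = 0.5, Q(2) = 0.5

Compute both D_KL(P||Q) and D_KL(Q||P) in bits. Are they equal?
D_KL(P||Q) = 0.9199 bits, D_KL(Q||P) = 2.3364 bits. No, they are not equal.

D_KL(P||Q) = Σ P(x) log₂(P(x)/Q(x))

Computing term by term:
  P(1)·log₂(P(1)/Q(1)) = 0.0099·log₂(0.0099/0.5) = -0.05602
  P(2)·log₂(P(2)/Q(2)) = 0.9901·log₂(0.9901/0.5) = 0.97589

D_KL(P||Q) = -0.05602 + 0.97589 = 0.91987 ≈ 0.9199 bits

D_KL(Q||P) = Σ Q(x) log₂(Q(x)/P(x))

Computing term by term:
  Q(1)·log₂(Q(1)/P(1)) = 0.5·log₂(0.5/0.0099) = 2.82918
  Q(2)·log₂(Q(2)/P(2)) = 0.5·log₂(0.5/0.9901) = -0.49282

D_KL(Q||P) = 2.82918 - 0.49282 = 2.33636 ≈ 2.3364 bits

These are NOT equal (difference: 1.4165 bits). KL divergence is asymmetric: D_KL(P||Q) ≠ D_KL(Q||P) in general.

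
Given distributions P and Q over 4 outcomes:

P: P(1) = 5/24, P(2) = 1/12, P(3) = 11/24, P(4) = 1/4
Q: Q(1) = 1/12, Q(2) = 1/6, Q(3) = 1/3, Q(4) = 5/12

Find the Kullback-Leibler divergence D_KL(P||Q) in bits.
0.2184 bits

D_KL(P||Q) = Σ P(x) log₂(P(x)/Q(x))

Computing term by term:
  P(1)·log₂(P(1)/Q(1)) = (5/24)·log₂((5/24)/(1/12)) = 0.27540
  P(2)·log₂(P(2)/Q(2)) = (1/12)·log₂((1/12)/(1/6)) = -0.08333
  P(3)·log₂(P(3)/Q(3)) = (11/24)·log₂((11/24)/(1/3)) = 0.21057
  P(4)·log₂(P(4)/Q(4)) = (1/4)·log₂((1/4)/(5/12)) = -0.18424

D_KL(P||Q) = 0.27540 - 0.08333 + 0.21057 - 0.18424 = 0.21840 ≈ 0.2184 bits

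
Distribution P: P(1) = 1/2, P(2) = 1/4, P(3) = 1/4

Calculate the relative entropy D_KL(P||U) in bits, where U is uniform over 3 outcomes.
0.0850 bits

U(i) = 1/3 for all i

D_KL(P||U) = Σ P(x) log₂(P(x) / (1/3))
           = Σ P(x) log₂(P(x)) + log₂(3)
           = log₂(3) - H(P)

H(P) = -Σ P(x) log₂(P(x)):
  -P(1)·log₂(P(1)) = -(1/2)·log₂(1/2) = 0.50000
  -P(2)·log₂(P(2)) = -(1/4)·log₂(1/4) = 0.50000
  -P(3)·log₂(P(3)) = -(1/4)·log₂(1/4) = 0.50000
H(P) = 0.50000 + 0.50000 + 0.50000 = 1.50000 bits

log₂(3) = 1.58496 bits

D_KL(P||U) = 1.58496 - 1.50000 = 0.08496 ≈ 0.0850 bits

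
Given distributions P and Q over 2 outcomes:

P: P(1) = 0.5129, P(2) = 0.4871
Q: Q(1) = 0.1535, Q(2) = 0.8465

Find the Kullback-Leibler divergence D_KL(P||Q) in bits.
0.5043 bits

D_KL(P||Q) = Σ P(x) log₂(P(x)/Q(x))

Computing term by term:
  P(1)·log₂(P(1)/Q(1)) = 0.5129·log₂(0.5129/0.1535) = 0.89267
  P(2)·log₂(P(2)/Q(2)) = 0.4871·log₂(0.4871/0.8465) = -0.38836

D_KL(P||Q) = 0.89267 - 0.38836 = 0.50431 ≈ 0.5043 bits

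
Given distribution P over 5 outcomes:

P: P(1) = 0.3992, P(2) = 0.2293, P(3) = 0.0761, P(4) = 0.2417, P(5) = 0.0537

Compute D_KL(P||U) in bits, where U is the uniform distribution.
0.3014 bits

U(i) = 1/5 for all i

D_KL(P||U) = Σ P(x) log₂(P(x) / (1/5))
           = Σ P(x) log₂(P(x)) + log₂(5)
           = log₂(5) - H(P)

H(P) = -Σ P(x) log₂(P(x)):
  -P(1)·log₂(P(1)) = -(0.3992)·log₂(0.3992) = 0.52887
  -P(2)·log₂(P(2)) = -(0.2293)·log₂(0.2293) = 0.48719
  -P(3)·log₂(P(3)) = -(0.0761)·log₂(0.0761) = 0.28278
  -P(4)·log₂(P(4)) = -(0.2417)·log₂(0.2417) = 0.49517
  -P(5)·log₂(P(5)) = -(0.0537)·log₂(0.0537) = 0.22656
H(P) = 0.52887 + 0.48719 + 0.28278 + 0.49517 + 0.22656 = 2.02057 bits

log₂(5) = 2.32193 bits

D_KL(P||U) = 2.32193 - 2.02057 = 0.30136 ≈ 0.3014 bits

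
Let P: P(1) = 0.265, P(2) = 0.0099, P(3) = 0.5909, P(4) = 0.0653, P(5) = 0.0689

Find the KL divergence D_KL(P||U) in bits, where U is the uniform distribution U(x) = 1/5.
0.7768 bits

U(i) = 1/5 for all i

D_KL(P||U) = Σ P(x) log₂(P(x) / (1/5))
           = Σ P(x) log₂(P(x)) + log₂(5)
           = log₂(5) - H(P)

H(P) = -Σ P(x) log₂(P(x)):
  -P(1)·log₂(P(1)) = -(0.265)·log₂(0.265) = 0.50772
  -P(2)·log₂(P(2)) = -(0.0099)·log₂(0.0099) = 0.06592
  -P(3)·log₂(P(3)) = -(0.5909)·log₂(0.5909) = 0.44850
  -P(4)·log₂(P(4)) = -(0.0653)·log₂(0.0653) = 0.25707
  -P(5)·log₂(P(5)) = -(0.0689)·log₂(0.0689) = 0.26591
H(P) = 0.50772 + 0.06592 + 0.44850 + 0.25707 + 0.26591 = 1.54512 bits

log₂(5) = 2.32193 bits

D_KL(P||U) = 2.32193 - 1.54512 = 0.77681 ≈ 0.7768 bits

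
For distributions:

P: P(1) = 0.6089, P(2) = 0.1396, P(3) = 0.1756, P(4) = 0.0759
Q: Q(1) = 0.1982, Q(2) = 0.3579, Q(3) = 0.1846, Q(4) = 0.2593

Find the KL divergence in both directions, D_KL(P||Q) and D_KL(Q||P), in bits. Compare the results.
D_KL(P||Q) = 0.6492 bits, D_KL(Q||P) = 0.6381 bits. D_KL(P||Q) is larger than D_KL(Q||P) by 0.0111 bits; the two directions differ.

D_KL(P||Q) = Σ P(x) log₂(P(x)/Q(x))

Computing term by term:
  P(1)·log₂(P(1)/Q(1)) = 0.6089·log₂(0.6089/0.1982) = 0.98596
  P(2)·log₂(P(2)/Q(2)) = 0.1396·log₂(0.1396/0.3579) = -0.18961
  P(3)·log₂(P(3)/Q(3)) = 0.1756·log₂(0.1756/0.1846) = -0.01266
  P(4)·log₂(P(4)/Q(4)) = 0.0759·log₂(0.0759/0.2593) = -0.13453

D_KL(P||Q) = 0.98596 - 0.18961 - 0.01266 - 0.13453 = 0.64916 ≈ 0.6492 bits

D_KL(Q||P) = Σ Q(x) log₂(Q(x)/P(x))

Computing term by term:
  Q(1)·log₂(Q(1)/P(1)) = 0.1982·log₂(0.1982/0.6089) = -0.32094
  Q(2)·log₂(Q(2)/P(2)) = 0.3579·log₂(0.3579/0.1396) = 0.48612
  Q(3)·log₂(Q(3)/P(3)) = 0.1846·log₂(0.1846/0.1756) = 0.01331
  Q(4)·log₂(Q(4)/P(4)) = 0.2593·log₂(0.2593/0.0759) = 0.45960

D_KL(Q||P) = -0.32094 + 0.48612 + 0.01331 + 0.45960 = 0.63809 ≈ 0.6381 bits

These are NOT equal (difference: 0.0111 bits). KL divergence is asymmetric: D_KL(P||Q) ≠ D_KL(Q||P) in general.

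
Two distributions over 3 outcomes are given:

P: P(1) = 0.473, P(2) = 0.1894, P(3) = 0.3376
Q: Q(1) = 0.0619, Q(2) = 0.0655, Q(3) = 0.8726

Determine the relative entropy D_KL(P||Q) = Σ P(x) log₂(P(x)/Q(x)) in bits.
1.2153 bits

D_KL(P||Q) = Σ P(x) log₂(P(x)/Q(x))

Computing term by term:
  P(1)·log₂(P(1)/Q(1)) = 0.473·log₂(0.473/0.0619) = 1.38770
  P(2)·log₂(P(2)/Q(2)) = 0.1894·log₂(0.1894/0.0655) = 0.29014
  P(3)·log₂(P(3)/Q(3)) = 0.3376·log₂(0.3376/0.8726) = -0.46251

D_KL(P||Q) = 1.38770 + 0.29014 - 0.46251 = 1.21533 ≈ 1.2153 bits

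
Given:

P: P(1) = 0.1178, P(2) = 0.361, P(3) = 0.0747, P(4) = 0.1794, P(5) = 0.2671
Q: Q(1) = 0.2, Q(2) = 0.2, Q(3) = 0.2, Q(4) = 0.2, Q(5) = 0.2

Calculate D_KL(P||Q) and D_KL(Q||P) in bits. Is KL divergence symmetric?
D_KL(P||Q) = 0.1948 bits, D_KL(Q||P) = 0.2144 bits. No, KL divergence is not symmetric.

D_KL(P||Q) = Σ P(x) log₂(P(x)/Q(x))

Computing term by term:
  P(1)·log₂(P(1)/Q(1)) = 0.1178·log₂(0.1178/0.2) = -0.08996
  P(2)·log₂(P(2)/Q(2)) = 0.361·log₂(0.361/0.2) = 0.30757
  P(3)·log₂(P(3)/Q(3)) = 0.0747·log₂(0.0747/0.2) = -0.10614
  P(4)·log₂(P(4)/Q(4)) = 0.1794·log₂(0.1794/0.2) = -0.02813
  P(5)·log₂(P(5)/Q(5)) = 0.2671·log₂(0.2671/0.2) = 0.11148

D_KL(P||Q) = -0.08996 + 0.30757 - 0.10614 - 0.02813 + 0.11148 = 0.19482 ≈ 0.1948 bits

D_KL(Q||P) = Σ Q(x) log₂(Q(x)/P(x))

Computing term by term:
  Q(1)·log₂(Q(1)/P(1)) = 0.2·log₂(0.2/0.1178) = 0.15273
  Q(2)·log₂(Q(2)/P(2)) = 0.2·log₂(0.2/0.361) = -0.17040
  Q(3)·log₂(Q(3)/P(3)) = 0.2·log₂(0.2/0.0747) = 0.28416
  Q(4)·log₂(Q(4)/P(4)) = 0.2·log₂(0.2/0.1794) = 0.03136
  Q(5)·log₂(Q(5)/P(5)) = 0.2·log₂(0.2/0.2671) = -0.08348

D_KL(Q||P) = 0.15273 - 0.17040 + 0.28416 + 0.03136 - 0.08348 = 0.21437 ≈ 0.2144 bits

These are NOT equal (difference: 0.0196 bits). KL divergence is asymmetric: D_KL(P||Q) ≠ D_KL(Q||P) in general.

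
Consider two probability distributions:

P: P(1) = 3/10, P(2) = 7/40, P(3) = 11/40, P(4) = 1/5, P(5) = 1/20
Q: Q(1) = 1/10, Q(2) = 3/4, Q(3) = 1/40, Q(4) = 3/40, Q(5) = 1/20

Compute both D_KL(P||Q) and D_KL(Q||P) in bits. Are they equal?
D_KL(P||Q) = 1.3424 bits, D_KL(Q||P) = 1.2235 bits. No, they are not equal.

D_KL(P||Q) = Σ P(x) log₂(P(x)/Q(x))

Computing term by term:
  P(1)·log₂(P(1)/Q(1)) = (3/10)·log₂((3/10)/(1/10)) = 0.47549
  P(2)·log₂(P(2)/Q(2)) = (7/40)·log₂((7/40)/(3/4)) = -0.36742
  P(3)·log₂(P(3)/Q(3)) = (11/40)·log₂((11/40)/(1/40)) = 0.95134
  P(4)·log₂(P(4)/Q(4)) = (1/5)·log₂((1/5)/(3/40)) = 0.28301
  P(5)·log₂(P(5)/Q(5)) = (1/20)·log₂((1/20)/(1/20)) = 0.00000

D_KL(P||Q) = 0.47549 - 0.36742 + 0.95134 + 0.28301 + 0.00000 = 1.34242 ≈ 1.3424 bits

D_KL(Q||P) = Σ Q(x) log₂(Q(x)/P(x))

Computing term by term:
  Q(1)·log₂(Q(1)/P(1)) = (1/10)·log₂((1/10)/(3/10)) = -0.15850
  Q(2)·log₂(Q(2)/P(2)) = (3/4)·log₂((3/4)/(7/40)) = 1.57465
  Q(3)·log₂(Q(3)/P(3)) = (1/40)·log₂((1/40)/(11/40)) = -0.08649
  Q(4)·log₂(Q(4)/P(4)) = (3/40)·log₂((3/40)/(1/5)) = -0.10613
  Q(5)·log₂(Q(5)/P(5)) = (1/20)·log₂((1/20)/(1/20)) = 0.00000

D_KL(Q||P) = -0.15850 + 1.57465 - 0.08649 - 0.10613 + 0.00000 = 1.22353 ≈ 1.2235 bits

These are NOT equal (difference: 0.1189 bits). KL divergence is asymmetric: D_KL(P||Q) ≠ D_KL(Q||P) in general.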